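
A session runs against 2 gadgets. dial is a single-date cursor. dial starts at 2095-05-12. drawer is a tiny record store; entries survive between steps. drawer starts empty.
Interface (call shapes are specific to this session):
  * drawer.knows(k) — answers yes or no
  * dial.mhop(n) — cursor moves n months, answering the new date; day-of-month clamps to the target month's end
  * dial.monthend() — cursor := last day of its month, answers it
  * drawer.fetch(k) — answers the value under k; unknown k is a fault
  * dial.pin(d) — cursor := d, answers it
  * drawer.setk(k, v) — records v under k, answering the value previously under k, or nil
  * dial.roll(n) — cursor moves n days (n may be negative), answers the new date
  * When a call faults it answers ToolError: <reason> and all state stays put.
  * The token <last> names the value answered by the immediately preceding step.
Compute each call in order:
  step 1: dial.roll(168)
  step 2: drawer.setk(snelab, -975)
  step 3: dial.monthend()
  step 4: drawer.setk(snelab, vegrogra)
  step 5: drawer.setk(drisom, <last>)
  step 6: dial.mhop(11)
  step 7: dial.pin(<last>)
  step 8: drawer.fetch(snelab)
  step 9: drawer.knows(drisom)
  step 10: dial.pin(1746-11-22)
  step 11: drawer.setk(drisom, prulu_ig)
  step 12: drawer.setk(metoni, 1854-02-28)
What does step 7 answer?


I invoke dial.roll on n→168, — result: 2095-10-27.
Using drawer.setk on k→snelab, v→-975, giving nil.
Now I run dial.monthend, giving 2095-10-31.
I run drawer.setk on k→snelab, v→vegrogra, which returns -975.
Next I call drawer.setk on k→drisom, v→<last>, → nil.
Calling dial.mhop on n→11, yielding 2096-09-30.
Now I run dial.pin on d→<last>, and see 2096-09-30.
Now I run drawer.fetch on k→snelab, and observe vegrogra.
Now I run drawer.knows on k→drisom, and get yes.
Invoking dial.pin on d→1746-11-22, — result: 1746-11-22.
I call drawer.setk on k→drisom, v→prulu_ig, and observe -975.
Calling drawer.setk on k→metoni, v→1854-02-28, which returns nil.

Answer: 2096-09-30


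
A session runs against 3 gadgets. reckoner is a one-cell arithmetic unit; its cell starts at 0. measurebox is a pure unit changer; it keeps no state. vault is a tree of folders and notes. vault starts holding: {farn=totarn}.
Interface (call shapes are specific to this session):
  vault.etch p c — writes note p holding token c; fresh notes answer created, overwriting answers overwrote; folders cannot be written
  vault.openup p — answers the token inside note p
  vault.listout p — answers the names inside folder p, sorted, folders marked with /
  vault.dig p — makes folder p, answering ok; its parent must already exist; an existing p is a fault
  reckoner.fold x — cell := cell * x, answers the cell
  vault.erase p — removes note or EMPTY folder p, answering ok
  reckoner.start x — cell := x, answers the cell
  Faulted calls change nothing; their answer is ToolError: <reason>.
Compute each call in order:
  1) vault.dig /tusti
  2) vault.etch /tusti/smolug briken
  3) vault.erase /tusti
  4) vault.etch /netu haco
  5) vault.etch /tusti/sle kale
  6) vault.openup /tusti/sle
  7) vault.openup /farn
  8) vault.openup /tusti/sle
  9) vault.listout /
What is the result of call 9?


I try dig using p: /tusti, → ok.
I run etch using p: /tusti/smolug, c: briken, and see created.
I try erase using p: /tusti, and observe ToolError: not empty.
Invoking etch using p: /netu, c: haco, yielding created.
Invoking etch using p: /tusti/sle, c: kale, which returns created.
Calling openup using p: /tusti/sle, giving kale.
Calling openup using p: /farn, and see totarn.
I invoke openup using p: /tusti/sle, giving kale.
I run listout using p: /, — result: [farn, netu, tusti/].

Answer: [farn, netu, tusti/]


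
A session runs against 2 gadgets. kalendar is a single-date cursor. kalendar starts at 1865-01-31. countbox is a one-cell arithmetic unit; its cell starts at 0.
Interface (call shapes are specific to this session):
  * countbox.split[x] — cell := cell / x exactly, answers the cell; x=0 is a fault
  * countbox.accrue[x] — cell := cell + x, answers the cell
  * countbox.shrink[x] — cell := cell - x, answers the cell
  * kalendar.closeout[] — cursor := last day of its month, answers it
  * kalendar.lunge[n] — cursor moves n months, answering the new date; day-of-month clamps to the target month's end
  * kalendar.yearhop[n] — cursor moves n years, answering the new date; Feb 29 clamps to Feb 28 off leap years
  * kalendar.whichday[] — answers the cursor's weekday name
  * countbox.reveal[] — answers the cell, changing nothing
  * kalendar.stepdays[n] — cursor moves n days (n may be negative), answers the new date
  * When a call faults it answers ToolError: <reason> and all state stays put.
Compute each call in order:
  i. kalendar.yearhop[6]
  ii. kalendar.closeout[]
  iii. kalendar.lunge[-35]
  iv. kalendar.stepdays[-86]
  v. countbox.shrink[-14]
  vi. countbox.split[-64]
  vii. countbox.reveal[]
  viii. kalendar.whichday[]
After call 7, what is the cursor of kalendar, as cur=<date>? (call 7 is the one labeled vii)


CALL kalendar.yearhop[n→6]
RET  1871-01-31
CALL kalendar.closeout[]
RET  1871-01-31
CALL kalendar.lunge[n→-35]
RET  1868-02-29
CALL kalendar.stepdays[n→-86]
RET  1867-12-05
CALL countbox.shrink[x→-14]
RET  14
CALL countbox.split[x→-64]
RET  -7/32
CALL countbox.reveal[]
RET  -7/32
CALL kalendar.whichday[]
RET  Thursday

Answer: cur=1867-12-05


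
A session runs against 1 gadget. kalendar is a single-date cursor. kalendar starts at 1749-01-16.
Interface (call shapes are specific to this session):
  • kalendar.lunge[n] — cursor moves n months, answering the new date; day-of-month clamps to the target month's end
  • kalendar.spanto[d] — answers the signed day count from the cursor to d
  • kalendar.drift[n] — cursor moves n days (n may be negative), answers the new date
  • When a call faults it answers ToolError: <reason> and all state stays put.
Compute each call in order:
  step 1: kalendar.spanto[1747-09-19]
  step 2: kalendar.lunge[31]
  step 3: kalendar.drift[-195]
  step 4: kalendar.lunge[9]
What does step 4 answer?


Answer: 1751-11-02

Derivation:
;; 1. spanto(d='1747-09-19') ~> -485
;; 2. lunge(n='31') ~> 1751-08-16
;; 3. drift(n='-195') ~> 1751-02-02
;; 4. lunge(n='9') ~> 1751-11-02


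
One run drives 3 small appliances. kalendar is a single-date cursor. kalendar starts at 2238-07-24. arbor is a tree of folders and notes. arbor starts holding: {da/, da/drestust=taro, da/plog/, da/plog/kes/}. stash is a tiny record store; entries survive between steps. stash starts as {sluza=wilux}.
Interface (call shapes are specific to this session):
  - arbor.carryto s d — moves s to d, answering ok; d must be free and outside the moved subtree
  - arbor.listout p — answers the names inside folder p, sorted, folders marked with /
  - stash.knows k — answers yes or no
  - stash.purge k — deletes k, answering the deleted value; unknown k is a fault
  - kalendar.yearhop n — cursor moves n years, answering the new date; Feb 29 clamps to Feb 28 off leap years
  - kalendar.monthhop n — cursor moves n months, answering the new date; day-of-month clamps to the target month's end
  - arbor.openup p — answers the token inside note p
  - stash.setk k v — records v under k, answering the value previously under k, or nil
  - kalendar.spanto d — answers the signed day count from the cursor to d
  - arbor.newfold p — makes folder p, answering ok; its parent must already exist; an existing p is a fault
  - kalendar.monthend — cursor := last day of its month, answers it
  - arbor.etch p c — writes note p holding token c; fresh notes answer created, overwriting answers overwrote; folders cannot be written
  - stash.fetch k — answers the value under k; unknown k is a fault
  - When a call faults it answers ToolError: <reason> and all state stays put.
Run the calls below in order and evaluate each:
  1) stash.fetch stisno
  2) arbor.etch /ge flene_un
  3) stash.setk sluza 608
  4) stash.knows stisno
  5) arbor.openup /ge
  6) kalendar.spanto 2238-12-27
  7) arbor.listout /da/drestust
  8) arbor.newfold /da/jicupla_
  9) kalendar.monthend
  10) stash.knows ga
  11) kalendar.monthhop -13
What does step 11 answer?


> stash.fetch k=stisno
  ToolError: no such key stisno
> arbor.etch p=/ge c=flene_un
  created
> stash.setk k=sluza v=608
  wilux
> stash.knows k=stisno
  no
> arbor.openup p=/ge
  flene_un
> kalendar.spanto d=2238-12-27
  156
> arbor.listout p=/da/drestust
  ToolError: not a directory
> arbor.newfold p=/da/jicupla_
  ok
> kalendar.monthend
  2238-07-31
> stash.knows k=ga
  no
> kalendar.monthhop n=-13
  2237-06-30

Answer: 2237-06-30


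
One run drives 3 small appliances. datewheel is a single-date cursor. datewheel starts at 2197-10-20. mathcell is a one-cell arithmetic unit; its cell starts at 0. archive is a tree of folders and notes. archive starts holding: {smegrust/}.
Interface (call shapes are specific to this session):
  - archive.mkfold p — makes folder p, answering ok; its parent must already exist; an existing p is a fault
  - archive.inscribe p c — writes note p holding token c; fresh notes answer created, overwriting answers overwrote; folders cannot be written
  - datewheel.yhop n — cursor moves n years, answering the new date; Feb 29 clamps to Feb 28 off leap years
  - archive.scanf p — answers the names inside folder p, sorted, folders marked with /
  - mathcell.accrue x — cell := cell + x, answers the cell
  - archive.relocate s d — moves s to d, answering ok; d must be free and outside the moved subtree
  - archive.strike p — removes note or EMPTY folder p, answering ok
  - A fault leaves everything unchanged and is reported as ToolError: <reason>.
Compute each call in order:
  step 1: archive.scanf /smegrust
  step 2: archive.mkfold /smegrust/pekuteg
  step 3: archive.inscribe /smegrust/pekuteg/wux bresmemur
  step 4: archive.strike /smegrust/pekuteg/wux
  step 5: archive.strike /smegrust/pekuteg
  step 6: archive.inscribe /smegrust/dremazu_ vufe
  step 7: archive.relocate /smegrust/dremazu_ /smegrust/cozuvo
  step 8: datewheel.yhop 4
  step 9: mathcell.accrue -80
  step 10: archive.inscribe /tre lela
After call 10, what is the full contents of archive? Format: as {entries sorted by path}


-- archive.scanf(p=/smegrust) -> []
-- archive.mkfold(p=/smegrust/pekuteg) -> ok
-- archive.inscribe(p=/smegrust/pekuteg/wux, c=bresmemur) -> created
-- archive.strike(p=/smegrust/pekuteg/wux) -> ok
-- archive.strike(p=/smegrust/pekuteg) -> ok
-- archive.inscribe(p=/smegrust/dremazu_, c=vufe) -> created
-- archive.relocate(s=/smegrust/dremazu_, d=/smegrust/cozuvo) -> ok
-- datewheel.yhop(n=4) -> 2201-10-20
-- mathcell.accrue(x=-80) -> -80
-- archive.inscribe(p=/tre, c=lela) -> created

Answer: {smegrust/, smegrust/cozuvo=vufe, tre=lela}


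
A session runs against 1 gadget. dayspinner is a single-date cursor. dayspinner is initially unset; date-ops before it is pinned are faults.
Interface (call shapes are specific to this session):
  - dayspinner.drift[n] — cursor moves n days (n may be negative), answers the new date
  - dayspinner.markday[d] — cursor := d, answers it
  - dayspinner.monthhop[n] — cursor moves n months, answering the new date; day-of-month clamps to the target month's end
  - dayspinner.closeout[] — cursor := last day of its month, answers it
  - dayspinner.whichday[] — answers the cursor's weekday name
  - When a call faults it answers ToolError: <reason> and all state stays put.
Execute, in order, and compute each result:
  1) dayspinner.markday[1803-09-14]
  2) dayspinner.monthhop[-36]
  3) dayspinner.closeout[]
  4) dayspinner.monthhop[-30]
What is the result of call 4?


~$ dayspinner.markday d: 1803-09-14
:: 1803-09-14
~$ dayspinner.monthhop n: -36
:: 1800-09-14
~$ dayspinner.closeout
:: 1800-09-30
~$ dayspinner.monthhop n: -30
:: 1798-03-30

Answer: 1798-03-30


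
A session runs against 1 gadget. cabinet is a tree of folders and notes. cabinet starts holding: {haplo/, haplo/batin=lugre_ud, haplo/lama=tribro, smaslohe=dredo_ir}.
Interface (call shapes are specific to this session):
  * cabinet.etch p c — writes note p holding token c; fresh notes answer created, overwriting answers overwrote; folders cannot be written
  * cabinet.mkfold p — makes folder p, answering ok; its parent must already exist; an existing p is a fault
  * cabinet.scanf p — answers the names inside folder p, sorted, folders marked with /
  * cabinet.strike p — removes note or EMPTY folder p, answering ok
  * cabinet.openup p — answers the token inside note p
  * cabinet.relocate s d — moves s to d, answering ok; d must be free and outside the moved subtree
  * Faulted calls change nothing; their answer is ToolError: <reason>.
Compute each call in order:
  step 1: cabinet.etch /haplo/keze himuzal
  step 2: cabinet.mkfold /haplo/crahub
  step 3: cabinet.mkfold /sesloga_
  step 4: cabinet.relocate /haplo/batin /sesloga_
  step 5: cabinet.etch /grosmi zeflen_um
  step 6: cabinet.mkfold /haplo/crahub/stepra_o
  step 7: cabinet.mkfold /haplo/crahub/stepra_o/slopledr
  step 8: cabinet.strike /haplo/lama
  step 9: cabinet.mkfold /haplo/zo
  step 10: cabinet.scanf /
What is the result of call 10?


Answer: [grosmi, haplo/, sesloga_/, smaslohe]

Derivation:
>>> etch p: /haplo/keze c: himuzal
= created
>>> mkfold p: /haplo/crahub
= ok
>>> mkfold p: /sesloga_
= ok
>>> relocate s: /haplo/batin d: /sesloga_
= ToolError: exists
>>> etch p: /grosmi c: zeflen_um
= created
>>> mkfold p: /haplo/crahub/stepra_o
= ok
>>> mkfold p: /haplo/crahub/stepra_o/slopledr
= ok
>>> strike p: /haplo/lama
= ok
>>> mkfold p: /haplo/zo
= ok
>>> scanf p: /
= [grosmi, haplo/, sesloga_/, smaslohe]


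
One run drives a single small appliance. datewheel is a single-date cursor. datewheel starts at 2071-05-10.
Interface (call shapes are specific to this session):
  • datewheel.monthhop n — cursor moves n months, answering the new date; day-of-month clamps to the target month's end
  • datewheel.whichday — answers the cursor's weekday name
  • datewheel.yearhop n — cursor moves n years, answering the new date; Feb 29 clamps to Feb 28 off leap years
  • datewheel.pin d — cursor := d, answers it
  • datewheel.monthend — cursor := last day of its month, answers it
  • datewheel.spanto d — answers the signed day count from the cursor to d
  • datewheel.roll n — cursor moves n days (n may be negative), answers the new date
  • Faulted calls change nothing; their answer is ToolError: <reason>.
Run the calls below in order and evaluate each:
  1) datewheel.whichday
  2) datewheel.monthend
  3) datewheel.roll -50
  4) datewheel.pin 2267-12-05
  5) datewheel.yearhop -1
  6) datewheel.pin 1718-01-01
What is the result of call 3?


Answer: 2071-04-11

Derivation:
$ datewheel.whichday
[out] Sunday
$ datewheel.monthend
[out] 2071-05-31
$ datewheel.roll -50
[out] 2071-04-11
$ datewheel.pin 2267-12-05
[out] 2267-12-05
$ datewheel.yearhop -1
[out] 2266-12-05
$ datewheel.pin 1718-01-01
[out] 1718-01-01


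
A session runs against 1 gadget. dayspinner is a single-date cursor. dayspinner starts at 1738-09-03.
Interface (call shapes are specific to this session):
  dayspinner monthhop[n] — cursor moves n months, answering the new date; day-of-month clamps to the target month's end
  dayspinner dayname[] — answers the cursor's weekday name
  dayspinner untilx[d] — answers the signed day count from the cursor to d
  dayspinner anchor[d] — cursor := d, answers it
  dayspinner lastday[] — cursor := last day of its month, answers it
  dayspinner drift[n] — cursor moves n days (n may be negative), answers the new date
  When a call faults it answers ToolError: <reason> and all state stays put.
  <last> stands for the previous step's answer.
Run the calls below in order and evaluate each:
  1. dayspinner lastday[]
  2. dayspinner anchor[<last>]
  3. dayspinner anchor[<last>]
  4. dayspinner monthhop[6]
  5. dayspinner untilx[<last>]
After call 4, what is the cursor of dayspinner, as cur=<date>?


I use dayspinner lastday(), yielding 1738-09-30.
I call dayspinner anchor on <last>, and observe 1738-09-30.
Then dayspinner anchor on <last>, and see 1738-09-30.
Using dayspinner monthhop on 6, and see 1739-03-30.
I run dayspinner untilx on <last>: 0.

Answer: cur=1739-03-30


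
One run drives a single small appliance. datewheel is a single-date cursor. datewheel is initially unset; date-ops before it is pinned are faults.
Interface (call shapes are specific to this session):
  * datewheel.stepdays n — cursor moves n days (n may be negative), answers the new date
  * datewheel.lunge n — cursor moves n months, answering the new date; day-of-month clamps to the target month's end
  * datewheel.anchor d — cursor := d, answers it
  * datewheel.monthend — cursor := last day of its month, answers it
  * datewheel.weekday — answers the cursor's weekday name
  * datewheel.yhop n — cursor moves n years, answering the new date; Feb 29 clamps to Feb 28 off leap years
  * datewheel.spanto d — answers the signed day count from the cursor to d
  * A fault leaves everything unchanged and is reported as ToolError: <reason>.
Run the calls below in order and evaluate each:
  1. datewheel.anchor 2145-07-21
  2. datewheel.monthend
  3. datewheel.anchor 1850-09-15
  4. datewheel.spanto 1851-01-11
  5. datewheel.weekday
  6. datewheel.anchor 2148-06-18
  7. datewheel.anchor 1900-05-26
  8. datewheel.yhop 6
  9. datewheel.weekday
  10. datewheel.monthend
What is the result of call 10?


> anchor 2145-07-21
  2145-07-21
> monthend
  2145-07-31
> anchor 1850-09-15
  1850-09-15
> spanto 1851-01-11
  118
> weekday
  Sunday
> anchor 2148-06-18
  2148-06-18
> anchor 1900-05-26
  1900-05-26
> yhop 6
  1906-05-26
> weekday
  Saturday
> monthend
  1906-05-31

Answer: 1906-05-31


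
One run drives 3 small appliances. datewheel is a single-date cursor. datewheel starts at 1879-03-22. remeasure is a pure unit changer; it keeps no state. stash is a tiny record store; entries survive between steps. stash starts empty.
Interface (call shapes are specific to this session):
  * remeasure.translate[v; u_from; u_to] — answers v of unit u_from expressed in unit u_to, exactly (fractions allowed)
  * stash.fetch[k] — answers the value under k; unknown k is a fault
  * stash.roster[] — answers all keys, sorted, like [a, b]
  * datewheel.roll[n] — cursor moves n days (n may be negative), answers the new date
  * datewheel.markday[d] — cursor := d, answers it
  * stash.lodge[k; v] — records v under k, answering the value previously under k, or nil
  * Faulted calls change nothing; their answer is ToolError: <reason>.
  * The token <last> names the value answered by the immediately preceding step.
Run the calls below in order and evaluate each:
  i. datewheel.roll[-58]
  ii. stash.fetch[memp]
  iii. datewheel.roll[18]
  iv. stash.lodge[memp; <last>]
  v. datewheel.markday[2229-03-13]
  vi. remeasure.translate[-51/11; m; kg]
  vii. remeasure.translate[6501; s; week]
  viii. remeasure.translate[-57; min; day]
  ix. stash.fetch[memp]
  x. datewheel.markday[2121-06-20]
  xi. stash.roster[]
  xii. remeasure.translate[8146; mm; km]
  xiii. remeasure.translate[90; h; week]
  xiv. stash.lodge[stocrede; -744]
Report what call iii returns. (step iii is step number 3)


// 1. roll(n='-58') == 1879-01-23
// 2. fetch(k='memp') == ToolError: no such key memp
// 3. roll(n='18') == 1879-02-10
// 4. lodge(k='memp', v='<last>') == nil
// 5. markday(d='2229-03-13') == 2229-03-13
// 6. translate(v='-51/11', u_from='m', u_to='kg') == ToolError: incompatible units
// 7. translate(v='6501', u_from='s', u_to='week') == 2167/201600
// 8. translate(v='-57', u_from='min', u_to='day') == -19/480
// 9. fetch(k='memp') == 1879-02-10
// 10. markday(d='2121-06-20') == 2121-06-20
// 11. roster() == [memp]
// 12. translate(v='8146', u_from='mm', u_to='km') == 4073/500000
// 13. translate(v='90', u_from='h', u_to='week') == 15/28
// 14. lodge(k='stocrede', v='-744') == nil

Answer: 1879-02-10


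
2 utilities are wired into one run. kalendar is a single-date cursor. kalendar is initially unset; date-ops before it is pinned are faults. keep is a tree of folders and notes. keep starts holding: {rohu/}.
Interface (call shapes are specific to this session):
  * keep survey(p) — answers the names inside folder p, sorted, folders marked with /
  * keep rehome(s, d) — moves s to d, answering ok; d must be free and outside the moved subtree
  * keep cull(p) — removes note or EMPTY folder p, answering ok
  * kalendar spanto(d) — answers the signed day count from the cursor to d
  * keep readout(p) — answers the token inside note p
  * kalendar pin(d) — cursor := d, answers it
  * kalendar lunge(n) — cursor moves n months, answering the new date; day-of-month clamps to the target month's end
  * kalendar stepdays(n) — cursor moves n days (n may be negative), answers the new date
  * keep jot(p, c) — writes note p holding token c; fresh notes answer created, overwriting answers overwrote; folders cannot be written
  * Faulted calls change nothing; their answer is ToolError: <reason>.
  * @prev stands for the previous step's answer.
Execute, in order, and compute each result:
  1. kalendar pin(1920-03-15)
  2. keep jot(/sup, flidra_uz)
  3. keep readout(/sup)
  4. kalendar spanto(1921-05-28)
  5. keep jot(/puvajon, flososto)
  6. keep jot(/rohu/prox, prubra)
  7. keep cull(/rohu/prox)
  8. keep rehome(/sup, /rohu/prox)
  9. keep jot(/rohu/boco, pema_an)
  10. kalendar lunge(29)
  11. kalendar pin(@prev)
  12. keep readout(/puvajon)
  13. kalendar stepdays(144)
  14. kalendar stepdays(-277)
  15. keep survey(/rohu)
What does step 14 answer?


Answer: 1922-04-04

Derivation:
·→ kalendar pin(d: 1920-03-15)
·← 1920-03-15
·→ keep jot(p: /sup, c: flidra_uz)
·← created
·→ keep readout(p: /sup)
·← flidra_uz
·→ kalendar spanto(d: 1921-05-28)
·← 439
·→ keep jot(p: /puvajon, c: flososto)
·← created
·→ keep jot(p: /rohu/prox, c: prubra)
·← created
·→ keep cull(p: /rohu/prox)
·← ok
·→ keep rehome(s: /sup, d: /rohu/prox)
·← ok
·→ keep jot(p: /rohu/boco, c: pema_an)
·← created
·→ kalendar lunge(n: 29)
·← 1922-08-15
·→ kalendar pin(d: @prev)
·← 1922-08-15
·→ keep readout(p: /puvajon)
·← flososto
·→ kalendar stepdays(n: 144)
·← 1923-01-06
·→ kalendar stepdays(n: -277)
·← 1922-04-04
·→ keep survey(p: /rohu)
·← [boco, prox]


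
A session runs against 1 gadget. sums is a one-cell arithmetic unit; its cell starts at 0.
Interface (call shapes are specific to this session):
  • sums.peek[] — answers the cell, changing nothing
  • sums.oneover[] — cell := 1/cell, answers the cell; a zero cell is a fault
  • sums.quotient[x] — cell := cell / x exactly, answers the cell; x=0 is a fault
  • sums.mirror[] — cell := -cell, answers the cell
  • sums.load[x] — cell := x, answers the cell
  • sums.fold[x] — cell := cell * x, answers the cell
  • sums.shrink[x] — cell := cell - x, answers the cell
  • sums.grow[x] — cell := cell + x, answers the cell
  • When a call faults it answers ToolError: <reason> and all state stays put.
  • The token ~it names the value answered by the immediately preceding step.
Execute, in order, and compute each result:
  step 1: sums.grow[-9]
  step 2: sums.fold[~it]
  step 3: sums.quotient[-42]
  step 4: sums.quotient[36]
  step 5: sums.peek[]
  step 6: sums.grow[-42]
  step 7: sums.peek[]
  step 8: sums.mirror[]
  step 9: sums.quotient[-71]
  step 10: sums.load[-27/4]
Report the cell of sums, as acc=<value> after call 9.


Answer: acc=-2355/3976

Derivation:
CALL sums.grow[-9]
RET  -9
CALL sums.fold[~it]
RET  81
CALL sums.quotient[-42]
RET  -27/14
CALL sums.quotient[36]
RET  -3/56
CALL sums.peek[]
RET  -3/56
CALL sums.grow[-42]
RET  -2355/56
CALL sums.peek[]
RET  -2355/56
CALL sums.mirror[]
RET  2355/56
CALL sums.quotient[-71]
RET  -2355/3976
CALL sums.load[-27/4]
RET  -27/4


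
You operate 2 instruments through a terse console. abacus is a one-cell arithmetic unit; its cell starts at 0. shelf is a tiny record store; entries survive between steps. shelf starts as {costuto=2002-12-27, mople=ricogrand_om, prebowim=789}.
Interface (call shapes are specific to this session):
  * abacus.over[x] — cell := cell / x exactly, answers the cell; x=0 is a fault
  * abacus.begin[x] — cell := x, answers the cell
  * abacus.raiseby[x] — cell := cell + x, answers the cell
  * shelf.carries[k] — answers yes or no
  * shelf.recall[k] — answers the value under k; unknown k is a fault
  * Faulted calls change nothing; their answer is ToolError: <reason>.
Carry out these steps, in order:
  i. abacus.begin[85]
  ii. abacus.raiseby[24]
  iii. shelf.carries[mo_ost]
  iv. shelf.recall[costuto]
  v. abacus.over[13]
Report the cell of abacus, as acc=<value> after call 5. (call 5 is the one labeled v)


Answer: acc=109/13

Derivation:
Act: abacus.begin[85]
Obs: 85
Act: abacus.raiseby[24]
Obs: 109
Act: shelf.carries[mo_ost]
Obs: no
Act: shelf.recall[costuto]
Obs: 2002-12-27
Act: abacus.over[13]
Obs: 109/13


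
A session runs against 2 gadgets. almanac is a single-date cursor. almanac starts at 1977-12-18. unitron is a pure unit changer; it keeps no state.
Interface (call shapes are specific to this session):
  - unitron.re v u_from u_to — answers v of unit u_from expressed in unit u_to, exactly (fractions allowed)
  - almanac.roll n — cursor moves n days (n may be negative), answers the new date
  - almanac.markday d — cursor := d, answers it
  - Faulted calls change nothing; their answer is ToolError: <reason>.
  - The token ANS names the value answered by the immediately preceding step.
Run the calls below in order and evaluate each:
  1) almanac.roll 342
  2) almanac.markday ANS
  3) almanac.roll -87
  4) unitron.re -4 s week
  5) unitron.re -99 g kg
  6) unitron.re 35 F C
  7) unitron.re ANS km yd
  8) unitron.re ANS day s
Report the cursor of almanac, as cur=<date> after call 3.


Answer: cur=1978-08-30

Derivation:
I try almanac.roll with n='342': 1978-11-25.
I run almanac.markday with d='ANS', which returns 1978-11-25.
I try almanac.roll with n='-87', yielding 1978-08-30.
Now I run unitron.re with v='-4', u_from='s', u_to='week', → -1/151200.
I use unitron.re with v='-99', u_from='g', u_to='kg', → -99/1000.
I invoke unitron.re with v='35', u_from='F', u_to='C', which returns 5/3.
Invoking unitron.re with v='ANS', u_from='km', u_to='yd', and see 6250000/3429.
I invoke unitron.re with v='ANS', u_from='day', u_to='s', which returns 20000000000/127.


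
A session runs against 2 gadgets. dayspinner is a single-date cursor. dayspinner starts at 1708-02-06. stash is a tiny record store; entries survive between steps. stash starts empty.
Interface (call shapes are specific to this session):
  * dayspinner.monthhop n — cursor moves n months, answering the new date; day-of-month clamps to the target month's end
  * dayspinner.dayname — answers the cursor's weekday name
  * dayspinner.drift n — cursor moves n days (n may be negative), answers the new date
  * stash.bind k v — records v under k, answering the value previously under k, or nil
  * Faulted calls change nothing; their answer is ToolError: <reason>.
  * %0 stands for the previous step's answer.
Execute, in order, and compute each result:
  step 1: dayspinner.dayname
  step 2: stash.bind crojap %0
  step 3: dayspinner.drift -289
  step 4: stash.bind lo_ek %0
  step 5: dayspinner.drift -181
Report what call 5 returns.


[in] dayname
  Monday
[in] bind crojap %0
  nil
[in] drift -289
  1707-04-23
[in] bind lo_ek %0
  nil
[in] drift -181
  1706-10-24

Answer: 1706-10-24


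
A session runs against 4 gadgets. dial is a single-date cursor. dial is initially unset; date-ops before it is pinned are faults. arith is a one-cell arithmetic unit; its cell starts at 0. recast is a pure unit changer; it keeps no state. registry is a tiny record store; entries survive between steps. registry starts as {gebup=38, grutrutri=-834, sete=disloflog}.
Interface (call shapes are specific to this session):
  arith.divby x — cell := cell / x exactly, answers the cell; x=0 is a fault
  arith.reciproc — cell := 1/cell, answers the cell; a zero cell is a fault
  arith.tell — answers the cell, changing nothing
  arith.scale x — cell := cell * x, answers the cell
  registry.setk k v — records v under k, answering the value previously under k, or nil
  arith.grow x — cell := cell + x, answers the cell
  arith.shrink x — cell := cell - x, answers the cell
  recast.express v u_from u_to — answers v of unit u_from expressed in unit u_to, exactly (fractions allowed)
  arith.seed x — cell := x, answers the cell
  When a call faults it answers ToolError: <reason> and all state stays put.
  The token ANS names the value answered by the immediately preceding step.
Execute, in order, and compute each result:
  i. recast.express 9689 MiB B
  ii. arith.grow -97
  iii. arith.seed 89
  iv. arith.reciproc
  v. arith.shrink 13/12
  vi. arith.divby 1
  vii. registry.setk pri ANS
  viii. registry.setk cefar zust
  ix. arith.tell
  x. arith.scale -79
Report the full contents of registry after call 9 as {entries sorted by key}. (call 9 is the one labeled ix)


Answer: {cefar=zust, gebup=38, grutrutri=-834, pri=-1145/1068, sete=disloflog}

Derivation:
I run express(v='9689', u_from='MiB', u_to='B'), → 10159652864.
Now I run grow(x='-97'), → -97.
Calling seed(x='89'): 89.
Now I run reciproc: 1/89.
Next I call shrink(x='13/12'), and see -1145/1068.
I try divby(x='1'), and get -1145/1068.
Invoking setk(k='pri', v='ANS'), — result: nil.
Calling setk(k='cefar', v='zust'), and get nil.
I use tell, and get -1145/1068.
Calling scale(x='-79'), — result: 90455/1068.


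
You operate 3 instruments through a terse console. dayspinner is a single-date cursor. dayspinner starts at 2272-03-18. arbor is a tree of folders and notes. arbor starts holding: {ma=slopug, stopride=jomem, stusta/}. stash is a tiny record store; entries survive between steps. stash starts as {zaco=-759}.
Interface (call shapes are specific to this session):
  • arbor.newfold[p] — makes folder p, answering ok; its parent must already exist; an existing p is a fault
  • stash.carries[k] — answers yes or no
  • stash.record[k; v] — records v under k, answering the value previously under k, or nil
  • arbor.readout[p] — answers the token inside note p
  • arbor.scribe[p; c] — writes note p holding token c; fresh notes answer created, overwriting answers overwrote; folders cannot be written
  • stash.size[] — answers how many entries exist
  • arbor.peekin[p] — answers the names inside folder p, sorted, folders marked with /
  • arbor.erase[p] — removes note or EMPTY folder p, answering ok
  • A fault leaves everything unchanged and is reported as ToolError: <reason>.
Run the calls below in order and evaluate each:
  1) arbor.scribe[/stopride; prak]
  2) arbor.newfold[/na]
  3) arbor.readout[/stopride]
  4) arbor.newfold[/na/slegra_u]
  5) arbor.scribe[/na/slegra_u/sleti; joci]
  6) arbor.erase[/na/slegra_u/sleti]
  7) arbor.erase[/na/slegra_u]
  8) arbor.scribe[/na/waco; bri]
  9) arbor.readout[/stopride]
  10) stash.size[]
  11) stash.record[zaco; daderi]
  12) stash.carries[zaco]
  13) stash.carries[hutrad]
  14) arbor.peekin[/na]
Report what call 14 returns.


Answer: [waco]

Derivation:
~$ arbor.scribe p→/stopride c→prak
= overwrote
~$ arbor.newfold p→/na
= ok
~$ arbor.readout p→/stopride
= prak
~$ arbor.newfold p→/na/slegra_u
= ok
~$ arbor.scribe p→/na/slegra_u/sleti c→joci
= created
~$ arbor.erase p→/na/slegra_u/sleti
= ok
~$ arbor.erase p→/na/slegra_u
= ok
~$ arbor.scribe p→/na/waco c→bri
= created
~$ arbor.readout p→/stopride
= prak
~$ stash.size
= 1
~$ stash.record k→zaco v→daderi
= -759
~$ stash.carries k→zaco
= yes
~$ stash.carries k→hutrad
= no
~$ arbor.peekin p→/na
= [waco]


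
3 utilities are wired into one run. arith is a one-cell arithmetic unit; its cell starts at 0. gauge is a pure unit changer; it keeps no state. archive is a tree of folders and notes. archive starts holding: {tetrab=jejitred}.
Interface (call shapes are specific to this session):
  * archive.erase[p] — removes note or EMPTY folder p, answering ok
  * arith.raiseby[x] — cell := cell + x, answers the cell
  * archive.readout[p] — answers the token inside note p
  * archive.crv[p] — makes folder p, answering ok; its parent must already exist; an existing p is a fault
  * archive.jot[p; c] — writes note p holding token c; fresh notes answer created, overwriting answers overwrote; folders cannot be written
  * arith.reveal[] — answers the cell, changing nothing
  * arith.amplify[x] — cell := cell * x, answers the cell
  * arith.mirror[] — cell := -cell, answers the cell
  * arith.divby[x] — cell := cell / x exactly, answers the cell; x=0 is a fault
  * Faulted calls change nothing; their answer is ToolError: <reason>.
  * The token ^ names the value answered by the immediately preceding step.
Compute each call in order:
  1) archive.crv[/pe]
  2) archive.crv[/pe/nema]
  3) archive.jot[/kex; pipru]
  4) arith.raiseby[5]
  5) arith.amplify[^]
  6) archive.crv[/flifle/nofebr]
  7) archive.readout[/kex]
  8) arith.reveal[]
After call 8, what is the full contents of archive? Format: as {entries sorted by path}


-> archive.crv(p→/pe)
<- ok
-> archive.crv(p→/pe/nema)
<- ok
-> archive.jot(p→/kex, c→pipru)
<- created
-> arith.raiseby(x→5)
<- 5
-> arith.amplify(x→^)
<- 25
-> archive.crv(p→/flifle/nofebr)
<- ToolError: no parent
-> archive.readout(p→/kex)
<- pipru
-> arith.reveal()
<- 25

Answer: {kex=pipru, pe/, pe/nema/, tetrab=jejitred}


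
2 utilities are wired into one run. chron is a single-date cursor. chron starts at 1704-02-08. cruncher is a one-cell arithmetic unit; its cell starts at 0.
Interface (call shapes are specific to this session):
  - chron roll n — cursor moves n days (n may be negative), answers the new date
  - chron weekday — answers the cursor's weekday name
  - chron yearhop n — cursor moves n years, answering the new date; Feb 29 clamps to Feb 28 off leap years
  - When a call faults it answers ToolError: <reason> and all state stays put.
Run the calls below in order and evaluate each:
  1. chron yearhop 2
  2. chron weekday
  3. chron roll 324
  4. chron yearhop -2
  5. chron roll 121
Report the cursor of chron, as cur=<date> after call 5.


Answer: cur=1705-04-29

Derivation:
-- 1. chron yearhop(n→2) -> 1706-02-08
-- 2. chron weekday() -> Monday
-- 3. chron roll(n→324) -> 1706-12-29
-- 4. chron yearhop(n→-2) -> 1704-12-29
-- 5. chron roll(n→121) -> 1705-04-29


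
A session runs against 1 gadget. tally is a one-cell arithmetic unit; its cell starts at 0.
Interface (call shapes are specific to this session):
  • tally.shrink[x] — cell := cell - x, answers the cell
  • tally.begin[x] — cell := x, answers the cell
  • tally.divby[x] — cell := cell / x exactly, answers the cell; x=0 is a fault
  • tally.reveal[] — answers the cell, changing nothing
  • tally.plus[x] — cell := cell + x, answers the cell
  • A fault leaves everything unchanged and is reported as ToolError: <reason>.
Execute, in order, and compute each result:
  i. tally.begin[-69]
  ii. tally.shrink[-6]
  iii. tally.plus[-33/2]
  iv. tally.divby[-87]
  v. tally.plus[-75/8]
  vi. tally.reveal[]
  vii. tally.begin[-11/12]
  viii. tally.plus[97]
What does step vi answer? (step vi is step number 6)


Act: tally.begin[x→-69]
Obs: -69
Act: tally.shrink[x→-6]
Obs: -63
Act: tally.plus[x→-33/2]
Obs: -159/2
Act: tally.divby[x→-87]
Obs: 53/58
Act: tally.plus[x→-75/8]
Obs: -1963/232
Act: tally.reveal[]
Obs: -1963/232
Act: tally.begin[x→-11/12]
Obs: -11/12
Act: tally.plus[x→97]
Obs: 1153/12

Answer: -1963/232


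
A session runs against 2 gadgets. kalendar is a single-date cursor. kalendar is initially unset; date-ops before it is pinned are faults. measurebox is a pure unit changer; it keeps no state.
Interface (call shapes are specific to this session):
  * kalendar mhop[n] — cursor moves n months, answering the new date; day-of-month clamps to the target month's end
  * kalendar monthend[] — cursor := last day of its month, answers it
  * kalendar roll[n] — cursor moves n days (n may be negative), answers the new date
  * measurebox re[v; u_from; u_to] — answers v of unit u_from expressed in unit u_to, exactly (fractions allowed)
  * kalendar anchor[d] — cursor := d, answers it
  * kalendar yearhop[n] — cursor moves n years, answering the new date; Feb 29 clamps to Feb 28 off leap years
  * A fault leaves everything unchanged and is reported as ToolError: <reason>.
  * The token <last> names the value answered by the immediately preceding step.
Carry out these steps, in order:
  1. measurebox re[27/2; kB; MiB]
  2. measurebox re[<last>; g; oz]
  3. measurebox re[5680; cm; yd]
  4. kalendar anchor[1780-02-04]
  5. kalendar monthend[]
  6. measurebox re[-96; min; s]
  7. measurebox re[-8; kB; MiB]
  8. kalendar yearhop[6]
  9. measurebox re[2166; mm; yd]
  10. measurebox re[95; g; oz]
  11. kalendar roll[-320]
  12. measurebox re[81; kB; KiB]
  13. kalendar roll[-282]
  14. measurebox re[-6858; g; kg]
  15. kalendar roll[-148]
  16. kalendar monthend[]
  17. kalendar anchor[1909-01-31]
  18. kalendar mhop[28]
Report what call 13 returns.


Answer: 1784-07-06

Derivation:
~$ measurebox re 27/2 kB MiB
  3375/262144
~$ measurebox re <last> g oz
  10546875/23223929344
~$ measurebox re 5680 cm yd
  71000/1143
~$ kalendar anchor 1780-02-04
  1780-02-04
~$ kalendar monthend
  1780-02-29
~$ measurebox re -96 min s
  -5760
~$ measurebox re -8 kB MiB
  -125/16384
~$ kalendar yearhop 6
  1786-02-28
~$ measurebox re 2166 mm yd
  1805/762
~$ measurebox re 95 g oz
  152000000/45359237
~$ kalendar roll -320
  1785-04-14
~$ measurebox re 81 kB KiB
  10125/128
~$ kalendar roll -282
  1784-07-06
~$ measurebox re -6858 g kg
  -3429/500
~$ kalendar roll -148
  1784-02-09
~$ kalendar monthend
  1784-02-29
~$ kalendar anchor 1909-01-31
  1909-01-31
~$ kalendar mhop 28
  1911-05-31


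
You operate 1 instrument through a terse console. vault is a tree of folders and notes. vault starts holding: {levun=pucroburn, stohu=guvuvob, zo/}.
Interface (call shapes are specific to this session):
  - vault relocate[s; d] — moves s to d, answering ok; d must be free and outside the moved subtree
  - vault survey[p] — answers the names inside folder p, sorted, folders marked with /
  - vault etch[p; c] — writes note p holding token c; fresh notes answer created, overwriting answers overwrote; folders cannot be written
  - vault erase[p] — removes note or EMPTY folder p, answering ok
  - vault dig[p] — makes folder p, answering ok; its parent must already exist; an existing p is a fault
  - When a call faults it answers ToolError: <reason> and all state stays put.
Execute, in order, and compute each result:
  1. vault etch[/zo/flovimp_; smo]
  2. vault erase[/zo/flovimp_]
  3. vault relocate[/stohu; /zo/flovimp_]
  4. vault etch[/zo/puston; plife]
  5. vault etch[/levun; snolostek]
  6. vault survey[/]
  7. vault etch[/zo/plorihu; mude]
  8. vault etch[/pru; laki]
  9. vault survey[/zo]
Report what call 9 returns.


~$ vault etch p=/zo/flovimp_ c=smo
  created
~$ vault erase p=/zo/flovimp_
  ok
~$ vault relocate s=/stohu d=/zo/flovimp_
  ok
~$ vault etch p=/zo/puston c=plife
  created
~$ vault etch p=/levun c=snolostek
  overwrote
~$ vault survey p=/
  [levun, zo/]
~$ vault etch p=/zo/plorihu c=mude
  created
~$ vault etch p=/pru c=laki
  created
~$ vault survey p=/zo
  [flovimp_, plorihu, puston]

Answer: [flovimp_, plorihu, puston]


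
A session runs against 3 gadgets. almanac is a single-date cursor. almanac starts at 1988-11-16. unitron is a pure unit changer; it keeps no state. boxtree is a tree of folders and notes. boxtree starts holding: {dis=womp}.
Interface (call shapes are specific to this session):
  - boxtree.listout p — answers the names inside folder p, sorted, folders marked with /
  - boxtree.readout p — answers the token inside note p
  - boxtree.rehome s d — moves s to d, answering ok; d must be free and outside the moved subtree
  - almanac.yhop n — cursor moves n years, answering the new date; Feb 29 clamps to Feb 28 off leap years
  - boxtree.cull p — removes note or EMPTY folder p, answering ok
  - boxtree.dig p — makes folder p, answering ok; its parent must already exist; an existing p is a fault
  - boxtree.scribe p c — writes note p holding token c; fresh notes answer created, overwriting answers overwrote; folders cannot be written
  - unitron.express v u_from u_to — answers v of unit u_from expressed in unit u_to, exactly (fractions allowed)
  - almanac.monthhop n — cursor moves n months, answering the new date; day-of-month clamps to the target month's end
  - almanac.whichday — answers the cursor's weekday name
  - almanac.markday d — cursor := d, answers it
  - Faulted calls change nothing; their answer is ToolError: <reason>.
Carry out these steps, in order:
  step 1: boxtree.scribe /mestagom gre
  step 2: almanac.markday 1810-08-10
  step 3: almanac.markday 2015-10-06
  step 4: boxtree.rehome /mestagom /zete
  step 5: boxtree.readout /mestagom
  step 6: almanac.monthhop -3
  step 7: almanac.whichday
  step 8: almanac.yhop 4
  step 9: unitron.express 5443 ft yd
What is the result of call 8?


Answer: 2019-07-06

Derivation:
% 1. scribe(p=/mestagom, c=gre) => created
% 2. markday(d=1810-08-10) => 1810-08-10
% 3. markday(d=2015-10-06) => 2015-10-06
% 4. rehome(s=/mestagom, d=/zete) => ok
% 5. readout(p=/mestagom) => ToolError: not found
% 6. monthhop(n=-3) => 2015-07-06
% 7. whichday() => Monday
% 8. yhop(n=4) => 2019-07-06
% 9. express(v=5443, u_from=ft, u_to=yd) => 5443/3
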